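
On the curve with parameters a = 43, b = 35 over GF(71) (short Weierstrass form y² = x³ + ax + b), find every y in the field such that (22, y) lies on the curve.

none

x³ + 43x + 35 = 11629 ≡ 56 (mod 71).
56 is a non-residue mod 71; no y exists.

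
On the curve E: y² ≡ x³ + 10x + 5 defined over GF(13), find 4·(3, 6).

(1, 4)

Write G = (3, 6).
Repeated addition: build up to 4G.
2G: tangent at (3, 6): λ = (3·3² + 10)/(2·6) ≡ 11/12. 12⁻¹ ≡ 12 (mod 13), so λ ≡ 11·12 ≡ 2.
  x = λ² - 3 - 3 = 4 - 6 ≡ 11; y = λ·(3 - 11) - 6 ≡ 4. → (11, 4)
3G: (11, 4) + (3, 6). λ = (6 - 4)/(3 - 11) ≡ 2/5 mod 13. 5⁻¹ ≡ 8 (mod 13) since 5·8 = 40 ≡ 1, so λ ≡ 3.
  x = λ² - 11 - 3 = 9 - 14 ≡ 8; y = λ·(11 - 8) - 4 ≡ 5. → (8, 5)
4G: (8, 5) + (3, 6). λ = (6 - 5)/(3 - 8) ≡ 1/8 mod 13. 8⁻¹ ≡ 5 (mod 13) since 8·5 = 40 ≡ 1, so λ ≡ 5.
  x = λ² - 8 - 3 = 25 - 11 ≡ 1; y = λ·(8 - 1) - 5 ≡ 4. → (1, 4)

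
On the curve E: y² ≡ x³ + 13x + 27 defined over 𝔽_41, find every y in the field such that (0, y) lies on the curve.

none

x³ + 13x + 27 = 27 ≡ 27 (mod 41).
27 is a non-residue mod 41; no y exists.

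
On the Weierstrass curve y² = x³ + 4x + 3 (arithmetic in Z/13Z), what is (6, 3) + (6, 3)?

(10, 9)

tangent at (6, 3): λ = (3·6² + 4)/(2·3) ≡ 8/6. 6⁻¹ ≡ 11 (mod 13), so λ ≡ 8·11 ≡ 10.
  x = λ² - 6 - 6 = 100 - 12 ≡ 10; y = λ·(6 - 10) - 3 ≡ 9. → (10, 9)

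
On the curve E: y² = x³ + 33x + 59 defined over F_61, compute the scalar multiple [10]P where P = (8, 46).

(44, 40)

Double-and-add on 10 = (1010)₂. Start with P = (8, 46) for the leading 1-bit.
double: tangent at (8, 46): λ = (3·8² + 33)/(2·46) ≡ 42/31. 31⁻¹ ≡ 2 (mod 61), so λ ≡ 42·2 ≡ 23.
  x = λ² - 8 - 8 = 529 - 16 ≡ 25; y = λ·(8 - 25) - 46 ≡ 51. → (25, 51)
double: tangent at (25, 51): λ = (3·25² + 33)/(2·51) ≡ 17/41. 41⁻¹ ≡ 3 (mod 61) since 41·3 = 123 ≡ 1, so λ ≡ 17·3 ≡ 51.
  x = λ² - 25 - 25 = 2601 - 50 ≡ 50; y = λ·(25 - 50) - 51 ≡ 16. → (50, 16)
add P: (50, 16) + (8, 46). λ = (46 - 16)/(8 - 50) ≡ 30/19 mod 61. 19⁻¹ ≡ 45 (mod 61), so λ ≡ 8.
  x = λ² - 50 - 8 = 64 - 58 ≡ 6; y = λ·(50 - 6) - 16 ≡ 31. → (6, 31)
double: tangent at (6, 31): λ = (3·6² + 33)/(2·31) ≡ 19/1. 1⁻¹ ≡ 1 (mod 61), so λ ≡ 19·1 ≡ 19.
  x = λ² - 6 - 6 = 361 - 12 ≡ 44; y = λ·(6 - 44) - 31 ≡ 40. → (44, 40)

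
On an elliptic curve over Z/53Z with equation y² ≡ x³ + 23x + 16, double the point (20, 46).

tangent at (20, 46): λ = (3·20² + 23)/(2·46) ≡ 4/39. 39⁻¹ ≡ 34 (mod 53), so λ ≡ 4·34 ≡ 30.
  x = λ² - 20 - 20 = 900 - 40 ≡ 12; y = λ·(20 - 12) - 46 ≡ 35. → (12, 35)

(12, 35)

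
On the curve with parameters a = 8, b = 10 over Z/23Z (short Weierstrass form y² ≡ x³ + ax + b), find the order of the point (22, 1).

2P: tangent at (22, 1): λ = (3·22² + 8)/(2·1) ≡ 11/2. 2⁻¹ ≡ 12 (mod 23) since 2·12 = 24 ≡ 1, so λ ≡ 11·12 ≡ 17.
  x = λ² - 22 - 22 = 289 - 44 ≡ 15; y = λ·(22 - 15) - 1 ≡ 3. → (15, 3)
3P: (15, 3) + (22, 1). λ = (1 - 3)/(22 - 15) ≡ 21/7 mod 23. 7⁻¹ ≡ 10 (mod 23) since 7·10 = 70 ≡ 1, so λ ≡ 3.
  x = λ² - 15 - 22 = 9 - 37 ≡ 18; y = λ·(15 - 18) - 3 ≡ 11. → (18, 11)
4P: (18, 11) + (22, 1). λ = (1 - 11)/(22 - 18) ≡ 13/4 mod 23. 4⁻¹ ≡ 6 (mod 23), so λ ≡ 9.
  x = λ² - 18 - 22 = 81 - 40 ≡ 18; y = λ·(18 - 18) - 11 ≡ 12. → (18, 12)
5P: (18, 12) + (22, 1). λ = (1 - 12)/(22 - 18) ≡ 12/4 mod 23. 4⁻¹ ≡ 6 (mod 23) since 4·6 = 24 ≡ 1, so λ ≡ 3.
  x = λ² - 18 - 22 = 9 - 40 ≡ 15; y = λ·(18 - 15) - 12 ≡ 20. → (15, 20)
6P: (15, 20) + (22, 1). λ = (1 - 20)/(22 - 15) ≡ 4/7 mod 23. 7⁻¹ ≡ 10 (mod 23), so λ ≡ 17.
  x = λ² - 15 - 22 = 289 - 37 ≡ 22; y = λ·(15 - 22) - 20 ≡ 22. → (22, 22)
7P: (22, 22) + (22, 1): same x and y₁ ≡ -y₂, so the sum is O.
7P = O, so the order is 7.

7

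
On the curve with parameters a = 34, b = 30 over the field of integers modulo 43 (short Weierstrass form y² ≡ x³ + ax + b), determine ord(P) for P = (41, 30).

12

2P: tangent at (41, 30): λ = (3·41² + 34)/(2·30) ≡ 3/17. 17⁻¹ ≡ 38 (mod 43) since 17·38 = 646 ≡ 1, so λ ≡ 3·38 ≡ 28.
  x = λ² - 41 - 41 = 784 - 82 ≡ 14; y = λ·(41 - 14) - 30 ≡ 38. → (14, 38)
3P: (14, 38) + (41, 30). λ = (30 - 38)/(41 - 14) ≡ 35/27 mod 43. 27⁻¹ ≡ 8 (mod 43), so λ ≡ 22.
  x = λ² - 14 - 41 = 484 - 55 ≡ 42; y = λ·(14 - 42) - 38 ≡ 34. → (42, 34)
4P: (42, 34) + (41, 30). λ = (30 - 34)/(41 - 42) ≡ 39/42 mod 43. 42⁻¹ ≡ 42 (mod 43) since 42·42 = 1764 ≡ 1, so λ ≡ 4.
  x = λ² - 42 - 41 = 16 - 83 ≡ 19; y = λ·(42 - 19) - 34 ≡ 15. → (19, 15)
5P: (19, 15) + (41, 30). λ = (30 - 15)/(41 - 19) ≡ 15/22 mod 43. 22⁻¹ ≡ 2 (mod 43), so λ ≡ 30.
  x = λ² - 19 - 41 = 900 - 60 ≡ 23; y = λ·(19 - 23) - 15 ≡ 37. → (23, 37)
6P: (23, 37) + (41, 30). λ = (30 - 37)/(41 - 23) ≡ 36/18 mod 43. 18⁻¹ ≡ 12 (mod 43), so λ ≡ 2.
  x = λ² - 23 - 41 = 4 - 64 ≡ 26; y = λ·(23 - 26) - 37 ≡ 0. → (26, 0)
7P: (26, 0) + (41, 30). λ = (30 - 0)/(41 - 26) ≡ 30/15 mod 43. 15⁻¹ ≡ 23 (mod 43) since 15·23 = 345 ≡ 1, so λ ≡ 2.
  x = λ² - 26 - 41 = 4 - 67 ≡ 23; y = λ·(26 - 23) - 0 ≡ 6. → (23, 6)
8P: (23, 6) + (41, 30). λ = (30 - 6)/(41 - 23) ≡ 24/18 mod 43. 18⁻¹ ≡ 12 (mod 43) since 18·12 = 216 ≡ 1, so λ ≡ 30.
  x = λ² - 23 - 41 = 900 - 64 ≡ 19; y = λ·(23 - 19) - 6 ≡ 28. → (19, 28)
9P: (19, 28) + (41, 30). λ = (30 - 28)/(41 - 19) ≡ 2/22 mod 43. 22⁻¹ ≡ 2 (mod 43), so λ ≡ 4.
  x = λ² - 19 - 41 = 16 - 60 ≡ 42; y = λ·(19 - 42) - 28 ≡ 9. → (42, 9)
10P: (42, 9) + (41, 30). λ = (30 - 9)/(41 - 42) ≡ 21/42 mod 43. 42⁻¹ ≡ 42 (mod 43), so λ ≡ 22.
  x = λ² - 42 - 41 = 484 - 83 ≡ 14; y = λ·(42 - 14) - 9 ≡ 5. → (14, 5)
11P: (14, 5) + (41, 30). λ = (30 - 5)/(41 - 14) ≡ 25/27 mod 43. 27⁻¹ ≡ 8 (mod 43), so λ ≡ 28.
  x = λ² - 14 - 41 = 784 - 55 ≡ 41; y = λ·(14 - 41) - 5 ≡ 13. → (41, 13)
12P: (41, 13) + (41, 30): same x and y₁ ≡ -y₂, so the sum is O.
12P = O, so the order is 12.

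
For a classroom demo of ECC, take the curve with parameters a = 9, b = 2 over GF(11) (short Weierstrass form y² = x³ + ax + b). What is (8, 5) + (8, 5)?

tangent at (8, 5): λ = (3·8² + 9)/(2·5) ≡ 3/10. 10⁻¹ ≡ 10 (mod 11), so λ ≡ 3·10 ≡ 8.
  x = λ² - 8 - 8 = 64 - 16 ≡ 4; y = λ·(8 - 4) - 5 ≡ 5. → (4, 5)

(4, 5)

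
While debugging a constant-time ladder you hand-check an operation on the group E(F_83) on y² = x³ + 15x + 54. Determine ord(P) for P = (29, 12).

3

2P: tangent at (29, 12): λ = (3·29² + 15)/(2·12) ≡ 48/24. 24⁻¹ ≡ 45 (mod 83), so λ ≡ 48·45 ≡ 2.
  x = λ² - 29 - 29 = 4 - 58 ≡ 29; y = λ·(29 - 29) - 12 ≡ 71. → (29, 71)
3P: (29, 71) + (29, 12): same x and y₁ ≡ -y₂, so the sum is the point at infinity.
3P = the point at infinity, so the order is 3.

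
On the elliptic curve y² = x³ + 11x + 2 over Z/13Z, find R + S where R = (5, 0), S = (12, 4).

(5, 0) + (12, 4). λ = (4 - 0)/(12 - 5) ≡ 4/7 mod 13. 7⁻¹ ≡ 2 (mod 13) since 7·2 = 14 ≡ 1, so λ ≡ 8.
  x = λ² - 5 - 12 = 64 - 17 ≡ 8; y = λ·(5 - 8) - 0 ≡ 2. → (8, 2)

(8, 2)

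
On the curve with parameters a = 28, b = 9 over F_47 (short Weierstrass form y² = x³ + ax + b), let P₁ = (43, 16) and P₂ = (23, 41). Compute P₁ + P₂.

(9, 12)

(43, 16) + (23, 41). λ = (41 - 16)/(23 - 43) ≡ 25/27 mod 47. 27⁻¹ ≡ 7 (mod 47), so λ ≡ 34.
  x = λ² - 43 - 23 = 1156 - 66 ≡ 9; y = λ·(43 - 9) - 16 ≡ 12. → (9, 12)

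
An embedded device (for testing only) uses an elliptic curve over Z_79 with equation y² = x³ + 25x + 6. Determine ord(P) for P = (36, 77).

9

2P: tangent at (36, 77): λ = (3·36² + 25)/(2·77) ≡ 42/75. 75⁻¹ ≡ 59 (mod 79), so λ ≡ 42·59 ≡ 29.
  x = λ² - 36 - 36 = 841 - 72 ≡ 58; y = λ·(36 - 58) - 77 ≡ 75. → (58, 75)
3P: (58, 75) + (36, 77). λ = (77 - 75)/(36 - 58) ≡ 2/57 mod 79. 57⁻¹ ≡ 61 (mod 79), so λ ≡ 43.
  x = λ² - 58 - 36 = 1849 - 94 ≡ 17; y = λ·(58 - 17) - 75 ≡ 29. → (17, 29)
4P: (17, 29) + (36, 77). λ = (77 - 29)/(36 - 17) ≡ 48/19 mod 79. 19⁻¹ ≡ 25 (mod 79) since 19·25 = 475 ≡ 1, so λ ≡ 15.
  x = λ² - 17 - 36 = 225 - 53 ≡ 14; y = λ·(17 - 14) - 29 ≡ 16. → (14, 16)
5P: (14, 16) + (36, 77). λ = (77 - 16)/(36 - 14) ≡ 61/22 mod 79. 22⁻¹ ≡ 18 (mod 79), so λ ≡ 71.
  x = λ² - 14 - 36 = 5041 - 50 ≡ 14; y = λ·(14 - 14) - 16 ≡ 63. → (14, 63)
6P: (14, 63) + (36, 77). λ = (77 - 63)/(36 - 14) ≡ 14/22 mod 79. 22⁻¹ ≡ 18 (mod 79) since 22·18 = 396 ≡ 1, so λ ≡ 15.
  x = λ² - 14 - 36 = 225 - 50 ≡ 17; y = λ·(14 - 17) - 63 ≡ 50. → (17, 50)
7P: (17, 50) + (36, 77). λ = (77 - 50)/(36 - 17) ≡ 27/19 mod 79. 19⁻¹ ≡ 25 (mod 79), so λ ≡ 43.
  x = λ² - 17 - 36 = 1849 - 53 ≡ 58; y = λ·(17 - 58) - 50 ≡ 4. → (58, 4)
8P: (58, 4) + (36, 77). λ = (77 - 4)/(36 - 58) ≡ 73/57 mod 79. 57⁻¹ ≡ 61 (mod 79), so λ ≡ 29.
  x = λ² - 58 - 36 = 841 - 94 ≡ 36; y = λ·(58 - 36) - 4 ≡ 2. → (36, 2)
9P: (36, 2) + (36, 77): same x and y₁ ≡ -y₂, so the sum is 𝒪.
9P = 𝒪, so the order is 9.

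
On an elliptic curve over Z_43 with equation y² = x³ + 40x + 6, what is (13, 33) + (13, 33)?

tangent at (13, 33): λ = (3·13² + 40)/(2·33) ≡ 31/23. 23⁻¹ ≡ 15 (mod 43) since 23·15 = 345 ≡ 1, so λ ≡ 31·15 ≡ 35.
  x = λ² - 13 - 13 = 1225 - 26 ≡ 38; y = λ·(13 - 38) - 33 ≡ 38. → (38, 38)

(38, 38)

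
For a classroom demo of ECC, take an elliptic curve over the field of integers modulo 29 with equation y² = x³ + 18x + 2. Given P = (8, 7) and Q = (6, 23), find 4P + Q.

(3, 5)

First 4P:
Double-and-add on 4 = (100)₂. Start with P = (8, 7) for the leading 1-bit.
double: tangent at (8, 7): λ = (3·8² + 18)/(2·7) ≡ 7/14. 14⁻¹ ≡ 27 (mod 29) since 14·27 = 378 ≡ 1, so λ ≡ 7·27 ≡ 15.
  x = λ² - 8 - 8 = 225 - 16 ≡ 6; y = λ·(8 - 6) - 7 ≡ 23. → (6, 23)
double: tangent at (6, 23): λ = (3·6² + 18)/(2·23) ≡ 10/17. 17⁻¹ ≡ 12 (mod 29), so λ ≡ 10·12 ≡ 4.
  x = λ² - 6 - 6 = 16 - 12 ≡ 4; y = λ·(6 - 4) - 23 ≡ 14. → (4, 14)
4P = (4, 14).
Finally 4P + Q:
(4, 14) + (6, 23). λ = (23 - 14)/(6 - 4) ≡ 9/2 mod 29. 2⁻¹ ≡ 15 (mod 29), so λ ≡ 19.
  x = λ² - 4 - 6 = 361 - 10 ≡ 3; y = λ·(4 - 3) - 14 ≡ 5. → (3, 5)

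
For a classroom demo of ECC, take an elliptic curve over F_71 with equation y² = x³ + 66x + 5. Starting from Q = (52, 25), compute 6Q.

(7, 61)

Double-and-add on 6 = (110)₂. Start with Q = (52, 25) for the leading 1-bit.
double: tangent at (52, 25): λ = (3·52² + 66)/(2·25) ≡ 13/50. 50⁻¹ ≡ 27 (mod 71) since 50·27 = 1350 ≡ 1, so λ ≡ 13·27 ≡ 67.
  x = λ² - 52 - 52 = 4489 - 104 ≡ 54; y = λ·(52 - 54) - 25 ≡ 54. → (54, 54)
add Q: (54, 54) + (52, 25). λ = (25 - 54)/(52 - 54) ≡ 42/69 mod 71. 69⁻¹ ≡ 35 (mod 71), so λ ≡ 50.
  x = λ² - 54 - 52 = 2500 - 106 ≡ 51; y = λ·(54 - 51) - 54 ≡ 25. → (51, 25)
double: tangent at (51, 25): λ = (3·51² + 66)/(2·25) ≡ 59/50. 50⁻¹ ≡ 27 (mod 71) since 50·27 = 1350 ≡ 1, so λ ≡ 59·27 ≡ 31.
  x = λ² - 51 - 51 = 961 - 102 ≡ 7; y = λ·(51 - 7) - 25 ≡ 61. → (7, 61)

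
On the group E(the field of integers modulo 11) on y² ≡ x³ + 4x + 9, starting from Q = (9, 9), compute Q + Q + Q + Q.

Repeated addition: build up to 4Q.
2Q: tangent at (9, 9): λ = (3·9² + 4)/(2·9) ≡ 5/7. 7⁻¹ ≡ 8 (mod 11), so λ ≡ 5·8 ≡ 7.
  x = λ² - 9 - 9 = 49 - 18 ≡ 9; y = λ·(9 - 9) - 9 ≡ 2. → (9, 2)
3Q: (9, 2) + (9, 9): same x and y₁ ≡ -y₂, so the sum is O.
4Q: O + (9, 9) = (9, 9) (identity).

(9, 9)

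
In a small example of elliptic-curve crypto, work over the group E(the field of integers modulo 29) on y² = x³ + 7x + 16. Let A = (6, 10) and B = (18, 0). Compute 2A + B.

(24, 28)

First 2A:
Repeated addition: build up to 2A.
2A: tangent at (6, 10): λ = (3·6² + 7)/(2·10) ≡ 28/20. 20⁻¹ ≡ 16 (mod 29), so λ ≡ 28·16 ≡ 13.
  x = λ² - 6 - 6 = 169 - 12 ≡ 12; y = λ·(6 - 12) - 10 ≡ 28. → (12, 28)
2A = (12, 28).
Finally 2A + B:
(12, 28) + (18, 0). λ = (0 - 28)/(18 - 12) ≡ 1/6 mod 29. 6⁻¹ ≡ 5 (mod 29) since 6·5 = 30 ≡ 1, so λ ≡ 5.
  x = λ² - 12 - 18 = 25 - 30 ≡ 24; y = λ·(12 - 24) - 28 ≡ 28. → (24, 28)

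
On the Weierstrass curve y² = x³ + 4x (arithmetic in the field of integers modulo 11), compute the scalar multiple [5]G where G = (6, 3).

(8, 4)

Double-and-add on 5 = (101)₂. Start with G = (6, 3) for the leading 1-bit.
double: tangent at (6, 3): λ = (3·6² + 4)/(2·3) ≡ 2/6. 6⁻¹ ≡ 2 (mod 11), so λ ≡ 2·2 ≡ 4.
  x = λ² - 6 - 6 = 16 - 12 ≡ 4; y = λ·(6 - 4) - 3 ≡ 5. → (4, 5)
double: tangent at (4, 5): λ = (3·4² + 4)/(2·5) ≡ 8/10. 10⁻¹ ≡ 10 (mod 11), so λ ≡ 8·10 ≡ 3.
  x = λ² - 4 - 4 = 9 - 8 ≡ 1; y = λ·(4 - 1) - 5 ≡ 4. → (1, 4)
add G: (1, 4) + (6, 3). λ = (3 - 4)/(6 - 1) ≡ 10/5 mod 11. 5⁻¹ ≡ 9 (mod 11) since 5·9 = 45 ≡ 1, so λ ≡ 2.
  x = λ² - 1 - 6 = 4 - 7 ≡ 8; y = λ·(1 - 8) - 4 ≡ 4. → (8, 4)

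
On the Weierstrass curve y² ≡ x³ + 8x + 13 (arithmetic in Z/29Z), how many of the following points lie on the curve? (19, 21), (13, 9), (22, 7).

3

(19, 21): 21² ≡ 6, rhs ≡ 6 → on.
(13, 9): 9² ≡ 23, rhs ≡ 23 → on.
(22, 7): 7² ≡ 20, rhs ≡ 20 → on.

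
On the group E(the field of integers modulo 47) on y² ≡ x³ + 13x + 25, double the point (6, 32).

tangent at (6, 32): λ = (3·6² + 13)/(2·32) ≡ 27/17. 17⁻¹ ≡ 36 (mod 47), so λ ≡ 27·36 ≡ 32.
  x = λ² - 6 - 6 = 1024 - 12 ≡ 25; y = λ·(6 - 25) - 32 ≡ 18. → (25, 18)

(25, 18)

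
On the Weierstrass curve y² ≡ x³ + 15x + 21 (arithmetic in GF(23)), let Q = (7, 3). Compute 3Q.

Repeated addition: build up to 3Q.
2Q: tangent at (7, 3): λ = (3·7² + 15)/(2·3) ≡ 1/6. 6⁻¹ ≡ 4 (mod 23) since 6·4 = 24 ≡ 1, so λ ≡ 1·4 ≡ 4.
  x = λ² - 7 - 7 = 16 - 14 ≡ 2; y = λ·(7 - 2) - 3 ≡ 17. → (2, 17)
3Q: (2, 17) + (7, 3). λ = (3 - 17)/(7 - 2) ≡ 9/5 mod 23. 5⁻¹ ≡ 14 (mod 23) since 5·14 = 70 ≡ 1, so λ ≡ 11.
  x = λ² - 2 - 7 = 121 - 9 ≡ 20; y = λ·(2 - 20) - 17 ≡ 15. → (20, 15)

(20, 15)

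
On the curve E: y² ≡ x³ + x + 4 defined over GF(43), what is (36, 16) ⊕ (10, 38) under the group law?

(36, 16) + (10, 38). λ = (38 - 16)/(10 - 36) ≡ 22/17 mod 43. 17⁻¹ ≡ 38 (mod 43), so λ ≡ 19.
  x = λ² - 36 - 10 = 361 - 46 ≡ 14; y = λ·(36 - 14) - 16 ≡ 15. → (14, 15)

(14, 15)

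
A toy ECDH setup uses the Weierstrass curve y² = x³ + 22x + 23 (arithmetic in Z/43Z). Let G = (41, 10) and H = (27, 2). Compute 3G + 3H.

(23, 21)

First 3G:
Repeated addition: build up to 3G.
2G: tangent at (41, 10): λ = (3·41² + 22)/(2·10) ≡ 34/20. 20⁻¹ ≡ 28 (mod 43), so λ ≡ 34·28 ≡ 6.
  x = λ² - 41 - 41 = 36 - 82 ≡ 40; y = λ·(41 - 40) - 10 ≡ 39. → (40, 39)
3G: (40, 39) + (41, 10). λ = (10 - 39)/(41 - 40) ≡ 14/1 mod 43. 1⁻¹ ≡ 1 (mod 43) since 1·1 = 1 ≡ 1, so λ ≡ 14.
  x = λ² - 40 - 41 = 196 - 81 ≡ 29; y = λ·(40 - 29) - 39 ≡ 29. → (29, 29)
3G = (29, 29).
Next 3H:
Repeated addition: build up to 3H.
2H: tangent at (27, 2): λ = (3·27² + 22)/(2·2) ≡ 16/4. 4⁻¹ ≡ 11 (mod 43), so λ ≡ 16·11 ≡ 4.
  x = λ² - 27 - 27 = 16 - 54 ≡ 5; y = λ·(27 - 5) - 2 ≡ 0. → (5, 0)
3H: (5, 0) + (27, 2). λ = (2 - 0)/(27 - 5) ≡ 2/22 mod 43. 22⁻¹ ≡ 2 (mod 43), so λ ≡ 4.
  x = λ² - 5 - 27 = 16 - 32 ≡ 27; y = λ·(5 - 27) - 0 ≡ 41. → (27, 41)
3H = (27, 41).
Finally 3G + 3H:
(29, 29) + (27, 41). λ = (41 - 29)/(27 - 29) ≡ 12/41 mod 43. 41⁻¹ ≡ 21 (mod 43) since 41·21 = 861 ≡ 1, so λ ≡ 37.
  x = λ² - 29 - 27 = 1369 - 56 ≡ 23; y = λ·(29 - 23) - 29 ≡ 21. → (23, 21)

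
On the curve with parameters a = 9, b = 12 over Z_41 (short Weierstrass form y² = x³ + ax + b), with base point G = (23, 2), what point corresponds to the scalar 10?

Double-and-add on 10 = (1010)₂. Start with G = (23, 2) for the leading 1-bit.
double: tangent at (23, 2): λ = (3·23² + 9)/(2·2) ≡ 38/4. 4⁻¹ ≡ 31 (mod 41), so λ ≡ 38·31 ≡ 30.
  x = λ² - 23 - 23 = 900 - 46 ≡ 34; y = λ·(23 - 34) - 2 ≡ 37. → (34, 37)
double: tangent at (34, 37): λ = (3·34² + 9)/(2·37) ≡ 33/33. 33⁻¹ ≡ 5 (mod 41) since 33·5 = 165 ≡ 1, so λ ≡ 33·5 ≡ 1.
  x = λ² - 34 - 34 = 1 - 68 ≡ 15; y = λ·(34 - 15) - 37 ≡ 23. → (15, 23)
add G: (15, 23) + (23, 2). λ = (2 - 23)/(23 - 15) ≡ 20/8 mod 41. 8⁻¹ ≡ 36 (mod 41) since 8·36 = 288 ≡ 1, so λ ≡ 23.
  x = λ² - 15 - 23 = 529 - 38 ≡ 40; y = λ·(15 - 40) - 23 ≡ 17. → (40, 17)
double: tangent at (40, 17): λ = (3·40² + 9)/(2·17) ≡ 12/34. 34⁻¹ ≡ 35 (mod 41) since 34·35 = 1190 ≡ 1, so λ ≡ 12·35 ≡ 10.
  x = λ² - 40 - 40 = 100 - 80 ≡ 20; y = λ·(40 - 20) - 17 ≡ 19. → (20, 19)

(20, 19)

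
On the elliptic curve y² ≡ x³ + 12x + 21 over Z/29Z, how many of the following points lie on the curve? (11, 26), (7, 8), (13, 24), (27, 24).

(11, 26): 26² ≡ 9, rhs ≡ 5 → off.
(7, 8): 8² ≡ 6, rhs ≡ 13 → off.
(13, 24): 24² ≡ 25, rhs ≡ 25 → on.
(27, 24): 24² ≡ 25, rhs ≡ 18 → off.

1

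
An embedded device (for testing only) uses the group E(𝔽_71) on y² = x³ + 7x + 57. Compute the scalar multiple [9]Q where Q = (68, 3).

(46, 27)

Repeated addition: build up to 9Q.
2Q: tangent at (68, 3): λ = (3·68² + 7)/(2·3) ≡ 34/6. 6⁻¹ ≡ 12 (mod 71), so λ ≡ 34·12 ≡ 53.
  x = λ² - 68 - 68 = 2809 - 136 ≡ 46; y = λ·(68 - 46) - 3 ≡ 27. → (46, 27)
3Q: (46, 27) + (68, 3). λ = (3 - 27)/(68 - 46) ≡ 47/22 mod 71. 22⁻¹ ≡ 42 (mod 71), so λ ≡ 57.
  x = λ² - 46 - 68 = 3249 - 114 ≡ 11; y = λ·(46 - 11) - 27 ≡ 51. → (11, 51)
4Q: (11, 51) + (68, 3). λ = (3 - 51)/(68 - 11) ≡ 23/57 mod 71. 57⁻¹ ≡ 5 (mod 71) since 57·5 = 285 ≡ 1, so λ ≡ 44.
  x = λ² - 11 - 68 = 1936 - 79 ≡ 11; y = λ·(11 - 11) - 51 ≡ 20. → (11, 20)
5Q: (11, 20) + (68, 3). λ = (3 - 20)/(68 - 11) ≡ 54/57 mod 71. 57⁻¹ ≡ 5 (mod 71), so λ ≡ 57.
  x = λ² - 11 - 68 = 3249 - 79 ≡ 46; y = λ·(11 - 46) - 20 ≡ 44. → (46, 44)
6Q: (46, 44) + (68, 3). λ = (3 - 44)/(68 - 46) ≡ 30/22 mod 71. 22⁻¹ ≡ 42 (mod 71), so λ ≡ 53.
  x = λ² - 46 - 68 = 2809 - 114 ≡ 68; y = λ·(46 - 68) - 44 ≡ 68. → (68, 68)
7Q: (68, 68) + (68, 3): same x and y₁ ≡ -y₂, so the sum is the point at infinity.
8Q: the point at infinity + (68, 3) = (68, 3) (identity).
9Q: tangent at (68, 3): λ = (3·68² + 7)/(2·3) ≡ 34/6. 6⁻¹ ≡ 12 (mod 71), so λ ≡ 34·12 ≡ 53.
  x = λ² - 68 - 68 = 2809 - 136 ≡ 46; y = λ·(68 - 46) - 3 ≡ 27. → (46, 27)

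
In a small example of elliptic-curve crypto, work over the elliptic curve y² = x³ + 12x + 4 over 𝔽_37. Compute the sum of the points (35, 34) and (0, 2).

(35, 34) + (0, 2). λ = (2 - 34)/(0 - 35) ≡ 5/2 mod 37. 2⁻¹ ≡ 19 (mod 37), so λ ≡ 21.
  x = λ² - 35 - 0 = 441 - 35 ≡ 36; y = λ·(35 - 36) - 34 ≡ 19. → (36, 19)

(36, 19)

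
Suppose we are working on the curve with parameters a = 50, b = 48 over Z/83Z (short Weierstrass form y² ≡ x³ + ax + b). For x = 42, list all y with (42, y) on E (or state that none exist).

x³ + 50x + 48 = 76236 ≡ 42 (mod 83).
42 is a non-residue mod 83; no y exists.

none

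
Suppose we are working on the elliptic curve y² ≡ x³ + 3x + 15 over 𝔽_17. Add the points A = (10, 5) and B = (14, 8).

(10, 5) + (14, 8). λ = (8 - 5)/(14 - 10) ≡ 3/4 mod 17. 4⁻¹ ≡ 13 (mod 17) since 4·13 = 52 ≡ 1, so λ ≡ 5.
  x = λ² - 10 - 14 = 25 - 24 ≡ 1; y = λ·(10 - 1) - 5 ≡ 6. → (1, 6)

(1, 6)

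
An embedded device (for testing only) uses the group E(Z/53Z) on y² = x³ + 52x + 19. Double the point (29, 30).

tangent at (29, 30): λ = (3·29² + 52)/(2·30) ≡ 31/7. 7⁻¹ ≡ 38 (mod 53), so λ ≡ 31·38 ≡ 12.
  x = λ² - 29 - 29 = 144 - 58 ≡ 33; y = λ·(29 - 33) - 30 ≡ 28. → (33, 28)

(33, 28)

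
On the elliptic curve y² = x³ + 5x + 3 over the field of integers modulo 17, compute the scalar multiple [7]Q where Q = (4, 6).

Repeated addition: build up to 7Q.
2Q: tangent at (4, 6): λ = (3·4² + 5)/(2·6) ≡ 2/12. 12⁻¹ ≡ 10 (mod 17), so λ ≡ 2·10 ≡ 3.
  x = λ² - 4 - 4 = 9 - 8 ≡ 1; y = λ·(4 - 1) - 6 ≡ 3. → (1, 3)
3Q: (1, 3) + (4, 6). λ = (6 - 3)/(4 - 1) ≡ 3/3 mod 17. 3⁻¹ ≡ 6 (mod 17), so λ ≡ 1.
  x = λ² - 1 - 4 = 1 - 5 ≡ 13; y = λ·(1 - 13) - 3 ≡ 2. → (13, 2)
4Q: (13, 2) + (4, 6). λ = (6 - 2)/(4 - 13) ≡ 4/8 mod 17. 8⁻¹ ≡ 15 (mod 17), so λ ≡ 9.
  x = λ² - 13 - 4 = 81 - 17 ≡ 13; y = λ·(13 - 13) - 2 ≡ 15. → (13, 15)
5Q: (13, 15) + (4, 6). λ = (6 - 15)/(4 - 13) ≡ 8/8 mod 17. 8⁻¹ ≡ 15 (mod 17), so λ ≡ 1.
  x = λ² - 13 - 4 = 1 - 17 ≡ 1; y = λ·(13 - 1) - 15 ≡ 14. → (1, 14)
6Q: (1, 14) + (4, 6). λ = (6 - 14)/(4 - 1) ≡ 9/3 mod 17. 3⁻¹ ≡ 6 (mod 17) since 3·6 = 18 ≡ 1, so λ ≡ 3.
  x = λ² - 1 - 4 = 9 - 5 ≡ 4; y = λ·(1 - 4) - 14 ≡ 11. → (4, 11)
7Q: (4, 11) + (4, 6): same x and y₁ ≡ -y₂, so the sum is ∞.

O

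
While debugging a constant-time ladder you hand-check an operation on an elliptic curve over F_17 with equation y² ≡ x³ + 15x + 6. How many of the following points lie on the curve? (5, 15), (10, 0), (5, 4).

(5, 15): 15² ≡ 4, rhs ≡ 2 → off.
(10, 0): 0² ≡ 0, rhs ≡ 0 → on.
(5, 4): 4² ≡ 16, rhs ≡ 2 → off.

1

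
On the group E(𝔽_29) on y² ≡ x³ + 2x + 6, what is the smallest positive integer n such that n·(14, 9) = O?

4

2P: tangent at (14, 9): λ = (3·14² + 2)/(2·9) ≡ 10/18. 18⁻¹ ≡ 21 (mod 29), so λ ≡ 10·21 ≡ 7.
  x = λ² - 14 - 14 = 49 - 28 ≡ 21; y = λ·(14 - 21) - 9 ≡ 0. → (21, 0)
3P: (21, 0) + (14, 9). λ = (9 - 0)/(14 - 21) ≡ 9/22 mod 29. 22⁻¹ ≡ 4 (mod 29), so λ ≡ 7.
  x = λ² - 21 - 14 = 49 - 35 ≡ 14; y = λ·(21 - 14) - 0 ≡ 20. → (14, 20)
4P: (14, 20) + (14, 9): same x and y₁ ≡ -y₂, so the sum is O.
4P = O, so the order is 4.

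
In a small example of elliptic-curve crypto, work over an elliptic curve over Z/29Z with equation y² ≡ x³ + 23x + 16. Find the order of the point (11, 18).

2P: tangent at (11, 18): λ = (3·11² + 23)/(2·18) ≡ 9/7. 7⁻¹ ≡ 25 (mod 29) since 7·25 = 175 ≡ 1, so λ ≡ 9·25 ≡ 22.
  x = λ² - 11 - 11 = 484 - 22 ≡ 27; y = λ·(11 - 27) - 18 ≡ 7. → (27, 7)
3P: (27, 7) + (11, 18). λ = (18 - 7)/(11 - 27) ≡ 11/13 mod 29. 13⁻¹ ≡ 9 (mod 29), so λ ≡ 12.
  x = λ² - 27 - 11 = 144 - 38 ≡ 19; y = λ·(27 - 19) - 7 ≡ 2. → (19, 2)
4P: (19, 2) + (11, 18). λ = (18 - 2)/(11 - 19) ≡ 16/21 mod 29. 21⁻¹ ≡ 18 (mod 29), so λ ≡ 27.
  x = λ² - 19 - 11 = 729 - 30 ≡ 3; y = λ·(19 - 3) - 2 ≡ 24. → (3, 24)
5P: (3, 24) + (11, 18). λ = (18 - 24)/(11 - 3) ≡ 23/8 mod 29. 8⁻¹ ≡ 11 (mod 29), so λ ≡ 21.
  x = λ² - 3 - 11 = 441 - 14 ≡ 21; y = λ·(3 - 21) - 24 ≡ 4. → (21, 4)
6P: (21, 4) + (11, 18). λ = (18 - 4)/(11 - 21) ≡ 14/19 mod 29. 19⁻¹ ≡ 26 (mod 29), so λ ≡ 16.
  x = λ² - 21 - 11 = 256 - 32 ≡ 21; y = λ·(21 - 21) - 4 ≡ 25. → (21, 25)
7P: (21, 25) + (11, 18). λ = (18 - 25)/(11 - 21) ≡ 22/19 mod 29. 19⁻¹ ≡ 26 (mod 29), so λ ≡ 21.
  x = λ² - 21 - 11 = 441 - 32 ≡ 3; y = λ·(21 - 3) - 25 ≡ 5. → (3, 5)
8P: (3, 5) + (11, 18). λ = (18 - 5)/(11 - 3) ≡ 13/8 mod 29. 8⁻¹ ≡ 11 (mod 29) since 8·11 = 88 ≡ 1, so λ ≡ 27.
  x = λ² - 3 - 11 = 729 - 14 ≡ 19; y = λ·(3 - 19) - 5 ≡ 27. → (19, 27)
9P: (19, 27) + (11, 18). λ = (18 - 27)/(11 - 19) ≡ 20/21 mod 29. 21⁻¹ ≡ 18 (mod 29), so λ ≡ 12.
  x = λ² - 19 - 11 = 144 - 30 ≡ 27; y = λ·(19 - 27) - 27 ≡ 22. → (27, 22)
10P: (27, 22) + (11, 18). λ = (18 - 22)/(11 - 27) ≡ 25/13 mod 29. 13⁻¹ ≡ 9 (mod 29) since 13·9 = 117 ≡ 1, so λ ≡ 22.
  x = λ² - 27 - 11 = 484 - 38 ≡ 11; y = λ·(27 - 11) - 22 ≡ 11. → (11, 11)
11P: (11, 11) + (11, 18): same x and y₁ ≡ -y₂, so the sum is O.
11P = O, so the order is 11.

11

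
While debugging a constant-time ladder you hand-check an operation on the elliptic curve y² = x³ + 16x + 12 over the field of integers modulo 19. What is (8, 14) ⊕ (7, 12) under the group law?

(8, 14) + (7, 12). λ = (12 - 14)/(7 - 8) ≡ 17/18 mod 19. 18⁻¹ ≡ 18 (mod 19), so λ ≡ 2.
  x = λ² - 8 - 7 = 4 - 15 ≡ 8; y = λ·(8 - 8) - 14 ≡ 5. → (8, 5)

(8, 5)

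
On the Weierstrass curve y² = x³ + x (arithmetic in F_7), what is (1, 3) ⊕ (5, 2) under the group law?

(5, 5)

(1, 3) + (5, 2). λ = (2 - 3)/(5 - 1) ≡ 6/4 mod 7. 4⁻¹ ≡ 2 (mod 7) since 4·2 = 8 ≡ 1, so λ ≡ 5.
  x = λ² - 1 - 5 = 25 - 6 ≡ 5; y = λ·(1 - 5) - 3 ≡ 5. → (5, 5)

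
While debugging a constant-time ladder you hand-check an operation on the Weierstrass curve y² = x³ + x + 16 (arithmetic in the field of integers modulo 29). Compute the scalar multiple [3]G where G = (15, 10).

Repeated addition: build up to 3G.
2G: tangent at (15, 10): λ = (3·15² + 1)/(2·10) ≡ 9/20. 20⁻¹ ≡ 16 (mod 29) since 20·16 = 320 ≡ 1, so λ ≡ 9·16 ≡ 28.
  x = λ² - 15 - 15 = 784 - 30 ≡ 0; y = λ·(15 - 0) - 10 ≡ 4. → (0, 4)
3G: (0, 4) + (15, 10). λ = (10 - 4)/(15 - 0) ≡ 6/15 mod 29. 15⁻¹ ≡ 2 (mod 29), so λ ≡ 12.
  x = λ² - 0 - 15 = 144 - 15 ≡ 13; y = λ·(0 - 13) - 4 ≡ 14. → (13, 14)

(13, 14)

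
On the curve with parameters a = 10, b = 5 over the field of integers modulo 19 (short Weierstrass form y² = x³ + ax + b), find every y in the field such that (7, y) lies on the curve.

0

x³ + 10x + 5 = 418 ≡ 0 (mod 19).
Only y = 0 satisfies y² ≡ 0.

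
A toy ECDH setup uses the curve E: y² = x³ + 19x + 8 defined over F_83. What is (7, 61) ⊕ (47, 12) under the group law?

(7, 61) + (47, 12). λ = (12 - 61)/(47 - 7) ≡ 34/40 mod 83. 40⁻¹ ≡ 27 (mod 83) since 40·27 = 1080 ≡ 1, so λ ≡ 5.
  x = λ² - 7 - 47 = 25 - 54 ≡ 54; y = λ·(7 - 54) - 61 ≡ 36. → (54, 36)

(54, 36)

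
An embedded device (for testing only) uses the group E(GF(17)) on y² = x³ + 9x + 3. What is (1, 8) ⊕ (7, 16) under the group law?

(7, 1)

(1, 8) + (7, 16). λ = (16 - 8)/(7 - 1) ≡ 8/6 mod 17. 6⁻¹ ≡ 3 (mod 17) since 6·3 = 18 ≡ 1, so λ ≡ 7.
  x = λ² - 1 - 7 = 49 - 8 ≡ 7; y = λ·(1 - 7) - 8 ≡ 1. → (7, 1)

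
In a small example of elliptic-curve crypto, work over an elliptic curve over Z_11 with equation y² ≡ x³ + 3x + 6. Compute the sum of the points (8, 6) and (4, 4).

(2, 8)

(8, 6) + (4, 4). λ = (4 - 6)/(4 - 8) ≡ 9/7 mod 11. 7⁻¹ ≡ 8 (mod 11), so λ ≡ 6.
  x = λ² - 8 - 4 = 36 - 12 ≡ 2; y = λ·(8 - 2) - 6 ≡ 8. → (2, 8)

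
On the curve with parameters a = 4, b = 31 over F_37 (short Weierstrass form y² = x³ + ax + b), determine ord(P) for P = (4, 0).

2P: (4, 0) + (4, 0): same x and y₁ ≡ -y₂, so the sum is the point at infinity.
2P = the point at infinity, so the order is 2.

2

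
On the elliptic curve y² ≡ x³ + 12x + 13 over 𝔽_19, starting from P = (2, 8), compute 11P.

Double-and-add on 11 = (1011)₂. Start with P = (2, 8) for the leading 1-bit.
double: tangent at (2, 8): λ = (3·2² + 12)/(2·8) ≡ 5/16. 16⁻¹ ≡ 6 (mod 19) since 16·6 = 96 ≡ 1, so λ ≡ 5·6 ≡ 11.
  x = λ² - 2 - 2 = 121 - 4 ≡ 3; y = λ·(2 - 3) - 8 ≡ 0. → (3, 0)
double: (3, 0) + (3, 0): same x and y₁ ≡ -y₂, so the sum is O.
add P: O + (2, 8) = (2, 8) (identity).
double: tangent at (2, 8): λ = (3·2² + 12)/(2·8) ≡ 5/16. 16⁻¹ ≡ 6 (mod 19) since 16·6 = 96 ≡ 1, so λ ≡ 5·6 ≡ 11.
  x = λ² - 2 - 2 = 121 - 4 ≡ 3; y = λ·(2 - 3) - 8 ≡ 0. → (3, 0)
add P: (3, 0) + (2, 8). λ = (8 - 0)/(2 - 3) ≡ 8/18 mod 19. 18⁻¹ ≡ 18 (mod 19) since 18·18 = 324 ≡ 1, so λ ≡ 11.
  x = λ² - 3 - 2 = 121 - 5 ≡ 2; y = λ·(3 - 2) - 0 ≡ 11. → (2, 11)

(2, 11)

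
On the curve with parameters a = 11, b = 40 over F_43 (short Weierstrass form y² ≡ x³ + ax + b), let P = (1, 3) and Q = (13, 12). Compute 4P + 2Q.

First 4P:
Repeated addition: build up to 4P.
2P: tangent at (1, 3): λ = (3·1² + 11)/(2·3) ≡ 14/6. 6⁻¹ ≡ 36 (mod 43), so λ ≡ 14·36 ≡ 31.
  x = λ² - 1 - 1 = 961 - 2 ≡ 13; y = λ·(1 - 13) - 3 ≡ 12. → (13, 12)
3P: (13, 12) + (1, 3). λ = (3 - 12)/(1 - 13) ≡ 34/31 mod 43. 31⁻¹ ≡ 25 (mod 43), so λ ≡ 33.
  x = λ² - 13 - 1 = 1089 - 14 ≡ 0; y = λ·(13 - 0) - 12 ≡ 30. → (0, 30)
4P: (0, 30) + (1, 3). λ = (3 - 30)/(1 - 0) ≡ 16/1 mod 43. 1⁻¹ ≡ 1 (mod 43), so λ ≡ 16.
  x = λ² - 0 - 1 = 256 - 1 ≡ 40; y = λ·(0 - 40) - 30 ≡ 18. → (40, 18)
4P = (40, 18).
Next 2Q:
Repeated addition: build up to 2Q.
2Q: tangent at (13, 12): λ = (3·13² + 11)/(2·12) ≡ 2/24. 24⁻¹ ≡ 9 (mod 43), so λ ≡ 2·9 ≡ 18.
  x = λ² - 13 - 13 = 324 - 26 ≡ 40; y = λ·(13 - 40) - 12 ≡ 18. → (40, 18)
2Q = (40, 18).
Finally 4P + 2Q:
tangent at (40, 18): λ = (3·40² + 11)/(2·18) ≡ 38/36. 36⁻¹ ≡ 6 (mod 43), so λ ≡ 38·6 ≡ 13.
  x = λ² - 40 - 40 = 169 - 80 ≡ 3; y = λ·(40 - 3) - 18 ≡ 33. → (3, 33)

(3, 33)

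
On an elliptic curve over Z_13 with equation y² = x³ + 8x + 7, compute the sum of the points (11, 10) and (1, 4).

(11, 10) + (1, 4). λ = (4 - 10)/(1 - 11) ≡ 7/3 mod 13. 3⁻¹ ≡ 9 (mod 13) since 3·9 = 27 ≡ 1, so λ ≡ 11.
  x = λ² - 11 - 1 = 121 - 12 ≡ 5; y = λ·(11 - 5) - 10 ≡ 4. → (5, 4)

(5, 4)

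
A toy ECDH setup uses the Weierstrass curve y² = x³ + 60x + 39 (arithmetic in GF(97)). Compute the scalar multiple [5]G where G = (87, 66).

(68, 10)

Double-and-add on 5 = (101)₂. Start with G = (87, 66) for the leading 1-bit.
double: tangent at (87, 66): λ = (3·87² + 60)/(2·66) ≡ 69/35. 35⁻¹ ≡ 61 (mod 97), so λ ≡ 69·61 ≡ 38.
  x = λ² - 87 - 87 = 1444 - 174 ≡ 9; y = λ·(87 - 9) - 66 ≡ 85. → (9, 85)
double: tangent at (9, 85): λ = (3·9² + 60)/(2·85) ≡ 12/73. 73⁻¹ ≡ 4 (mod 97), so λ ≡ 12·4 ≡ 48.
  x = λ² - 9 - 9 = 2304 - 18 ≡ 55; y = λ·(9 - 55) - 85 ≡ 35. → (55, 35)
add G: (55, 35) + (87, 66). λ = (66 - 35)/(87 - 55) ≡ 31/32 mod 97. 32⁻¹ ≡ 94 (mod 97) since 32·94 = 3008 ≡ 1, so λ ≡ 4.
  x = λ² - 55 - 87 = 16 - 142 ≡ 68; y = λ·(55 - 68) - 35 ≡ 10. → (68, 10)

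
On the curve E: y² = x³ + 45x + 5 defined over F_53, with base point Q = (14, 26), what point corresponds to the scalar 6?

O

Double-and-add on 6 = (110)₂. Start with Q = (14, 26) for the leading 1-bit.
double: tangent at (14, 26): λ = (3·14² + 45)/(2·26) ≡ 50/52. 52⁻¹ ≡ 52 (mod 53), so λ ≡ 50·52 ≡ 3.
  x = λ² - 14 - 14 = 9 - 28 ≡ 34; y = λ·(14 - 34) - 26 ≡ 20. → (34, 20)
add Q: (34, 20) + (14, 26). λ = (26 - 20)/(14 - 34) ≡ 6/33 mod 53. 33⁻¹ ≡ 45 (mod 53), so λ ≡ 5.
  x = λ² - 34 - 14 = 25 - 48 ≡ 30; y = λ·(34 - 30) - 20 ≡ 0. → (30, 0)
double: (30, 0) + (30, 0): same x and y₁ ≡ -y₂, so the sum is 𝒪.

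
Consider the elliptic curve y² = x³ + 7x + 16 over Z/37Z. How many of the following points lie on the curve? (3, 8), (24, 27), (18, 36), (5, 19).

2

(3, 8): 8² ≡ 27, rhs ≡ 27 → on.
(24, 27): 27² ≡ 26, rhs ≡ 22 → off.
(18, 36): 36² ≡ 1, rhs ≡ 17 → off.
(5, 19): 19² ≡ 28, rhs ≡ 28 → on.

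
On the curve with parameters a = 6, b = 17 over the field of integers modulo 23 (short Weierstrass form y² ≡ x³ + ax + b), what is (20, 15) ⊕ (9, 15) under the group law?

(17, 8)

(20, 15) + (9, 15). λ = (15 - 15)/(9 - 20) ≡ 0/12 mod 23. 12⁻¹ ≡ 2 (mod 23), so λ ≡ 0.
  x = λ² - 20 - 9 = 0 - 29 ≡ 17; y = λ·(20 - 17) - 15 ≡ 8. → (17, 8)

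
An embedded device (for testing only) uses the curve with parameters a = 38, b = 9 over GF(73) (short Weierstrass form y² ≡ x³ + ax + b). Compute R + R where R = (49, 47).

tangent at (49, 47): λ = (3·49² + 38)/(2·47) ≡ 14/21. 21⁻¹ ≡ 7 (mod 73), so λ ≡ 14·7 ≡ 25.
  x = λ² - 49 - 49 = 625 - 98 ≡ 16; y = λ·(49 - 16) - 47 ≡ 48. → (16, 48)

(16, 48)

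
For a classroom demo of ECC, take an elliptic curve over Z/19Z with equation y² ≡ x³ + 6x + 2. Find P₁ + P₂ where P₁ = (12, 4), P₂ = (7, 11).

(12, 4) + (7, 11). λ = (11 - 4)/(7 - 12) ≡ 7/14 mod 19. 14⁻¹ ≡ 15 (mod 19) since 14·15 = 210 ≡ 1, so λ ≡ 10.
  x = λ² - 12 - 7 = 100 - 19 ≡ 5; y = λ·(12 - 5) - 4 ≡ 9. → (5, 9)

(5, 9)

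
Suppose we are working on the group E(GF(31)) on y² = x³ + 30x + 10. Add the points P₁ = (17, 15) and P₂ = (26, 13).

(17, 15) + (26, 13). λ = (13 - 15)/(26 - 17) ≡ 29/9 mod 31. 9⁻¹ ≡ 7 (mod 31) since 9·7 = 63 ≡ 1, so λ ≡ 17.
  x = λ² - 17 - 26 = 289 - 43 ≡ 29; y = λ·(17 - 29) - 15 ≡ 29. → (29, 29)

(29, 29)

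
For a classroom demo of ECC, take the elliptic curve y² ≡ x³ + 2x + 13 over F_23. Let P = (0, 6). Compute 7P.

Double-and-add on 7 = (111)₂. Start with P = (0, 6) for the leading 1-bit.
double: tangent at (0, 6): λ = (3·0² + 2)/(2·6) ≡ 2/12. 12⁻¹ ≡ 2 (mod 23), so λ ≡ 2·2 ≡ 4.
  x = λ² - 0 - 0 = 16 - 0 ≡ 16; y = λ·(0 - 16) - 6 ≡ 22. → (16, 22)
add P: (16, 22) + (0, 6). λ = (6 - 22)/(0 - 16) ≡ 7/7 mod 23. 7⁻¹ ≡ 10 (mod 23) since 7·10 = 70 ≡ 1, so λ ≡ 1.
  x = λ² - 16 - 0 = 1 - 16 ≡ 8; y = λ·(16 - 8) - 22 ≡ 9. → (8, 9)
double: tangent at (8, 9): λ = (3·8² + 2)/(2·9) ≡ 10/18. 18⁻¹ ≡ 9 (mod 23) since 18·9 = 162 ≡ 1, so λ ≡ 10·9 ≡ 21.
  x = λ² - 8 - 8 = 441 - 16 ≡ 11; y = λ·(8 - 11) - 9 ≡ 20. → (11, 20)
add P: (11, 20) + (0, 6). λ = (6 - 20)/(0 - 11) ≡ 9/12 mod 23. 12⁻¹ ≡ 2 (mod 23), so λ ≡ 18.
  x = λ² - 11 - 0 = 324 - 11 ≡ 14; y = λ·(11 - 14) - 20 ≡ 18. → (14, 18)

(14, 18)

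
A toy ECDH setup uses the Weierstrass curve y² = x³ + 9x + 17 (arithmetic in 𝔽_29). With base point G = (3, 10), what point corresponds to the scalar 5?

Repeated addition: build up to 5G.
2G: tangent at (3, 10): λ = (3·3² + 9)/(2·10) ≡ 7/20. 20⁻¹ ≡ 16 (mod 29), so λ ≡ 7·16 ≡ 25.
  x = λ² - 3 - 3 = 625 - 6 ≡ 10; y = λ·(3 - 10) - 10 ≡ 18. → (10, 18)
3G: (10, 18) + (3, 10). λ = (10 - 18)/(3 - 10) ≡ 21/22 mod 29. 22⁻¹ ≡ 4 (mod 29) since 22·4 = 88 ≡ 1, so λ ≡ 26.
  x = λ² - 10 - 3 = 676 - 13 ≡ 25; y = λ·(10 - 25) - 18 ≡ 27. → (25, 27)
4G: (25, 27) + (3, 10). λ = (10 - 27)/(3 - 25) ≡ 12/7 mod 29. 7⁻¹ ≡ 25 (mod 29) since 7·25 = 175 ≡ 1, so λ ≡ 10.
  x = λ² - 25 - 3 = 100 - 28 ≡ 14; y = λ·(25 - 14) - 27 ≡ 25. → (14, 25)
5G: (14, 25) + (3, 10). λ = (10 - 25)/(3 - 14) ≡ 14/18 mod 29. 18⁻¹ ≡ 21 (mod 29) since 18·21 = 378 ≡ 1, so λ ≡ 4.
  x = λ² - 14 - 3 = 16 - 17 ≡ 28; y = λ·(14 - 28) - 25 ≡ 6. → (28, 6)

(28, 6)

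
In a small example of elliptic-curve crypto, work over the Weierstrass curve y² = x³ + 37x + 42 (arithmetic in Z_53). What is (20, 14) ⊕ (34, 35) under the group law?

(41, 34)

(20, 14) + (34, 35). λ = (35 - 14)/(34 - 20) ≡ 21/14 mod 53. 14⁻¹ ≡ 19 (mod 53) since 14·19 = 266 ≡ 1, so λ ≡ 28.
  x = λ² - 20 - 34 = 784 - 54 ≡ 41; y = λ·(20 - 41) - 14 ≡ 34. → (41, 34)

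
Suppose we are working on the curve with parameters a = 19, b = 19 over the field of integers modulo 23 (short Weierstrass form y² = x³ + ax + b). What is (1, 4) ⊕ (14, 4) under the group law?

(8, 19)

(1, 4) + (14, 4). λ = (4 - 4)/(14 - 1) ≡ 0/13 mod 23. 13⁻¹ ≡ 16 (mod 23), so λ ≡ 0.
  x = λ² - 1 - 14 = 0 - 15 ≡ 8; y = λ·(1 - 8) - 4 ≡ 19. → (8, 19)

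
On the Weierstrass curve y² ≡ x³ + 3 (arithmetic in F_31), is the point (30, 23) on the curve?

y² = 23² ≡ 2; x³ + 0x + 3 = 27003 ≡ 2 (mod 31). 2 = 2.

yes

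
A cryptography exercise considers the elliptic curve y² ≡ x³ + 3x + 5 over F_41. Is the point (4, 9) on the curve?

yes

y² = 9² ≡ 40; x³ + 3x + 5 = 81 ≡ 40 (mod 41). 40 = 40.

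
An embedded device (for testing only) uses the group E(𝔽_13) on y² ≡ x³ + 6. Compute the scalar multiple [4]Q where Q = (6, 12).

(2, 12)

Double-and-add on 4 = (100)₂. Start with Q = (6, 12) for the leading 1-bit.
double: tangent at (6, 12): λ = (3·6² + 0)/(2·12) ≡ 4/11. 11⁻¹ ≡ 6 (mod 13) since 11·6 = 66 ≡ 1, so λ ≡ 4·6 ≡ 11.
  x = λ² - 6 - 6 = 121 - 12 ≡ 5; y = λ·(6 - 5) - 12 ≡ 12. → (5, 12)
double: tangent at (5, 12): λ = (3·5² + 0)/(2·12) ≡ 10/11. 11⁻¹ ≡ 6 (mod 13), so λ ≡ 10·6 ≡ 8.
  x = λ² - 5 - 5 = 64 - 10 ≡ 2; y = λ·(5 - 2) - 12 ≡ 12. → (2, 12)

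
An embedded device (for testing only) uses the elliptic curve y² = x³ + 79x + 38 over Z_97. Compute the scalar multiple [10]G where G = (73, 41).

(73, 41)

Repeated addition: build up to 10G.
2G: tangent at (73, 41): λ = (3·73² + 79)/(2·41) ≡ 61/82. 82⁻¹ ≡ 84 (mod 97) since 82·84 = 6888 ≡ 1, so λ ≡ 61·84 ≡ 80.
  x = λ² - 73 - 73 = 6400 - 146 ≡ 46; y = λ·(73 - 46) - 41 ≡ 82. → (46, 82)
3G: (46, 82) + (73, 41). λ = (41 - 82)/(73 - 46) ≡ 56/27 mod 97. 27⁻¹ ≡ 18 (mod 97), so λ ≡ 38.
  x = λ² - 46 - 73 = 1444 - 119 ≡ 64; y = λ·(46 - 64) - 82 ≡ 10. → (64, 10)
4G: (64, 10) + (73, 41). λ = (41 - 10)/(73 - 64) ≡ 31/9 mod 97. 9⁻¹ ≡ 54 (mod 97) since 9·54 = 486 ≡ 1, so λ ≡ 25.
  x = λ² - 64 - 73 = 625 - 137 ≡ 3; y = λ·(64 - 3) - 10 ≡ 60. → (3, 60)
5G: (3, 60) + (73, 41). λ = (41 - 60)/(73 - 3) ≡ 78/70 mod 97. 70⁻¹ ≡ 79 (mod 97), so λ ≡ 51.
  x = λ² - 3 - 73 = 2601 - 76 ≡ 3; y = λ·(3 - 3) - 60 ≡ 37. → (3, 37)
6G: (3, 37) + (73, 41). λ = (41 - 37)/(73 - 3) ≡ 4/70 mod 97. 70⁻¹ ≡ 79 (mod 97), so λ ≡ 25.
  x = λ² - 3 - 73 = 625 - 76 ≡ 64; y = λ·(3 - 64) - 37 ≡ 87. → (64, 87)
7G: (64, 87) + (73, 41). λ = (41 - 87)/(73 - 64) ≡ 51/9 mod 97. 9⁻¹ ≡ 54 (mod 97) since 9·54 = 486 ≡ 1, so λ ≡ 38.
  x = λ² - 64 - 73 = 1444 - 137 ≡ 46; y = λ·(64 - 46) - 87 ≡ 15. → (46, 15)
8G: (46, 15) + (73, 41). λ = (41 - 15)/(73 - 46) ≡ 26/27 mod 97. 27⁻¹ ≡ 18 (mod 97), so λ ≡ 80.
  x = λ² - 46 - 73 = 6400 - 119 ≡ 73; y = λ·(46 - 73) - 15 ≡ 56. → (73, 56)
9G: (73, 56) + (73, 41): same x and y₁ ≡ -y₂, so the sum is 𝒪.
10G: 𝒪 + (73, 41) = (73, 41) (identity).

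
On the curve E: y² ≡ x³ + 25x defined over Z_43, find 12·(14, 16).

(14, 16)

Write P = (14, 16).
Repeated addition: build up to 12P.
2P: tangent at (14, 16): λ = (3·14² + 25)/(2·16) ≡ 11/32. 32⁻¹ ≡ 39 (mod 43), so λ ≡ 11·39 ≡ 42.
  x = λ² - 14 - 14 = 1764 - 28 ≡ 16; y = λ·(14 - 16) - 16 ≡ 29. → (16, 29)
3P: (16, 29) + (14, 16). λ = (16 - 29)/(14 - 16) ≡ 30/41 mod 43. 41⁻¹ ≡ 21 (mod 43), so λ ≡ 28.
  x = λ² - 16 - 14 = 784 - 30 ≡ 23; y = λ·(16 - 23) - 29 ≡ 33. → (23, 33)
4P: (23, 33) + (14, 16). λ = (16 - 33)/(14 - 23) ≡ 26/34 mod 43. 34⁻¹ ≡ 19 (mod 43) since 34·19 = 646 ≡ 1, so λ ≡ 21.
  x = λ² - 23 - 14 = 441 - 37 ≡ 17; y = λ·(23 - 17) - 33 ≡ 7. → (17, 7)
5P: (17, 7) + (14, 16). λ = (16 - 7)/(14 - 17) ≡ 9/40 mod 43. 40⁻¹ ≡ 14 (mod 43) since 40·14 = 560 ≡ 1, so λ ≡ 40.
  x = λ² - 17 - 14 = 1600 - 31 ≡ 21; y = λ·(17 - 21) - 7 ≡ 5. → (21, 5)
6P: (21, 5) + (14, 16). λ = (16 - 5)/(14 - 21) ≡ 11/36 mod 43. 36⁻¹ ≡ 6 (mod 43) since 36·6 = 216 ≡ 1, so λ ≡ 23.
  x = λ² - 21 - 14 = 529 - 35 ≡ 21; y = λ·(21 - 21) - 5 ≡ 38. → (21, 38)
7P: (21, 38) + (14, 16). λ = (16 - 38)/(14 - 21) ≡ 21/36 mod 43. 36⁻¹ ≡ 6 (mod 43) since 36·6 = 216 ≡ 1, so λ ≡ 40.
  x = λ² - 21 - 14 = 1600 - 35 ≡ 17; y = λ·(21 - 17) - 38 ≡ 36. → (17, 36)
8P: (17, 36) + (14, 16). λ = (16 - 36)/(14 - 17) ≡ 23/40 mod 43. 40⁻¹ ≡ 14 (mod 43), so λ ≡ 21.
  x = λ² - 17 - 14 = 441 - 31 ≡ 23; y = λ·(17 - 23) - 36 ≡ 10. → (23, 10)
9P: (23, 10) + (14, 16). λ = (16 - 10)/(14 - 23) ≡ 6/34 mod 43. 34⁻¹ ≡ 19 (mod 43) since 34·19 = 646 ≡ 1, so λ ≡ 28.
  x = λ² - 23 - 14 = 784 - 37 ≡ 16; y = λ·(23 - 16) - 10 ≡ 14. → (16, 14)
10P: (16, 14) + (14, 16). λ = (16 - 14)/(14 - 16) ≡ 2/41 mod 43. 41⁻¹ ≡ 21 (mod 43), so λ ≡ 42.
  x = λ² - 16 - 14 = 1764 - 30 ≡ 14; y = λ·(16 - 14) - 14 ≡ 27. → (14, 27)
11P: (14, 27) + (14, 16): same x and y₁ ≡ -y₂, so the sum is the point at infinity.
12P: the point at infinity + (14, 16) = (14, 16) (identity).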